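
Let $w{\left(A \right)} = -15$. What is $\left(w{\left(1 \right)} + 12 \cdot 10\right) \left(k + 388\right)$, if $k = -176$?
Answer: $22260$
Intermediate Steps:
$\left(w{\left(1 \right)} + 12 \cdot 10\right) \left(k + 388\right) = \left(-15 + 12 \cdot 10\right) \left(-176 + 388\right) = \left(-15 + 120\right) 212 = 105 \cdot 212 = 22260$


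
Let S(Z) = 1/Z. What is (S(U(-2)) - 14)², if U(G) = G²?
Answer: 3025/16 ≈ 189.06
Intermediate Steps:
S(Z) = 1/Z
(S(U(-2)) - 14)² = (1/((-2)²) - 14)² = (1/4 - 14)² = (¼ - 14)² = (-55/4)² = 3025/16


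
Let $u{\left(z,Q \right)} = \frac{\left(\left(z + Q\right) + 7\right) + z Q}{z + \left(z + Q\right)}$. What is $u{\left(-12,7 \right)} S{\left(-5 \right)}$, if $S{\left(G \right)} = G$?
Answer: $- \frac{410}{17} \approx -24.118$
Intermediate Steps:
$u{\left(z,Q \right)} = \frac{7 + Q + z + Q z}{Q + 2 z}$ ($u{\left(z,Q \right)} = \frac{\left(\left(Q + z\right) + 7\right) + Q z}{z + \left(Q + z\right)} = \frac{\left(7 + Q + z\right) + Q z}{Q + 2 z} = \frac{7 + Q + z + Q z}{Q + 2 z}$)
$u{\left(-12,7 \right)} S{\left(-5 \right)} = \frac{7 + 7 - 12 + 7 \left(-12\right)}{7 + 2 \left(-12\right)} \left(-5\right) = \frac{7 + 7 - 12 - 84}{7 - 24} \left(-5\right) = \frac{1}{-17} \left(-82\right) \left(-5\right) = \left(- \frac{1}{17}\right) \left(-82\right) \left(-5\right) = \frac{82}{17} \left(-5\right) = - \frac{410}{17}$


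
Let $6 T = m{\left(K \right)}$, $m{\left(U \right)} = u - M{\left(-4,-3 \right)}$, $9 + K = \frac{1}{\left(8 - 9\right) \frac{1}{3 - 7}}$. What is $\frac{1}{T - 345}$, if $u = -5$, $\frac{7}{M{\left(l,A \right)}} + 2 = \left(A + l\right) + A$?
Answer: $- \frac{72}{24893} \approx -0.0028924$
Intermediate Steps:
$M{\left(l,A \right)} = \frac{7}{-2 + l + 2 A}$ ($M{\left(l,A \right)} = \frac{7}{-2 + \left(\left(A + l\right) + A\right)} = \frac{7}{-2 + \left(l + 2 A\right)} = \frac{7}{-2 + l + 2 A}$)
$K = -5$ ($K = -9 + \frac{1}{\left(8 - 9\right) \frac{1}{3 - 7}} = -9 + \frac{1}{\left(-1\right) \frac{1}{-4}} = -9 + \frac{1}{\left(-1\right) \left(- \frac{1}{4}\right)} = -9 + \frac{1}{\frac{1}{4}} = -9 + 4 = -5$)
$m{\left(U \right)} = - \frac{53}{12}$ ($m{\left(U \right)} = -5 - \frac{7}{-2 - 4 + 2 \left(-3\right)} = -5 - \frac{7}{-2 - 4 - 6} = -5 - \frac{7}{-12} = -5 - 7 \left(- \frac{1}{12}\right) = -5 - - \frac{7}{12} = -5 + \frac{7}{12} = - \frac{53}{12}$)
$T = - \frac{53}{72}$ ($T = \frac{1}{6} \left(- \frac{53}{12}\right) = - \frac{53}{72} \approx -0.73611$)
$\frac{1}{T - 345} = \frac{1}{- \frac{53}{72} - 345} = \frac{1}{- \frac{24893}{72}} = - \frac{72}{24893}$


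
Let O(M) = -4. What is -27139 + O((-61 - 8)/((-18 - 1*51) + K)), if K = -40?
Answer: -27143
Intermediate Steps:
-27139 + O((-61 - 8)/((-18 - 1*51) + K)) = -27139 - 4 = -27143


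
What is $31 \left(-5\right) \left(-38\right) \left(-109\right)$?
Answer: $-642010$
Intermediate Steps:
$31 \left(-5\right) \left(-38\right) \left(-109\right) = \left(-155\right) \left(-38\right) \left(-109\right) = 5890 \left(-109\right) = -642010$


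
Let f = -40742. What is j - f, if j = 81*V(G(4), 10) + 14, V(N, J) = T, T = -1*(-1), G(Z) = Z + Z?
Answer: 40837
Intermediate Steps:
G(Z) = 2*Z
T = 1
V(N, J) = 1
j = 95 (j = 81*1 + 14 = 81 + 14 = 95)
j - f = 95 - 1*(-40742) = 95 + 40742 = 40837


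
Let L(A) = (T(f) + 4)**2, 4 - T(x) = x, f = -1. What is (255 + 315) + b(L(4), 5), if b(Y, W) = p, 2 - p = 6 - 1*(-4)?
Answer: 562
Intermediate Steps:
T(x) = 4 - x
p = -8 (p = 2 - (6 - 1*(-4)) = 2 - (6 + 4) = 2 - 1*10 = 2 - 10 = -8)
L(A) = 81 (L(A) = ((4 - 1*(-1)) + 4)**2 = ((4 + 1) + 4)**2 = (5 + 4)**2 = 9**2 = 81)
b(Y, W) = -8
(255 + 315) + b(L(4), 5) = (255 + 315) - 8 = 570 - 8 = 562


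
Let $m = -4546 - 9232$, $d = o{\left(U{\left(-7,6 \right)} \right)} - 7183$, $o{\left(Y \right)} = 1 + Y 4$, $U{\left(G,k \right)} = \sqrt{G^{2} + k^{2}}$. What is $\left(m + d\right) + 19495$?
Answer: $-1465 + 4 \sqrt{85} \approx -1428.1$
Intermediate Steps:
$o{\left(Y \right)} = 1 + 4 Y$
$d = -7182 + 4 \sqrt{85}$ ($d = \left(1 + 4 \sqrt{\left(-7\right)^{2} + 6^{2}}\right) - 7183 = \left(1 + 4 \sqrt{49 + 36}\right) - 7183 = \left(1 + 4 \sqrt{85}\right) - 7183 = -7182 + 4 \sqrt{85} \approx -7145.1$)
$m = -13778$ ($m = -4546 - 9232 = -13778$)
$\left(m + d\right) + 19495 = \left(-13778 - \left(7182 - 4 \sqrt{85}\right)\right) + 19495 = \left(-20960 + 4 \sqrt{85}\right) + 19495 = -1465 + 4 \sqrt{85}$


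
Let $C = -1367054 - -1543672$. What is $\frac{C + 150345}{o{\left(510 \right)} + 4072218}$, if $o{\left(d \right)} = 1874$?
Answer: $\frac{326963}{4074092} \approx 0.080254$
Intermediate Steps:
$C = 176618$ ($C = -1367054 + 1543672 = 176618$)
$\frac{C + 150345}{o{\left(510 \right)} + 4072218} = \frac{176618 + 150345}{1874 + 4072218} = \frac{326963}{4074092}$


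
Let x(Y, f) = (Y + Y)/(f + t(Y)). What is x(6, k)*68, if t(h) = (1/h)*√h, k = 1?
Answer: 4896/5 - 816*√6/5 ≈ 579.44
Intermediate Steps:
t(h) = h^(-½) (t(h) = √h/h = h^(-½))
x(Y, f) = 2*Y/(f + Y^(-½)) (x(Y, f) = (Y + Y)/(f + Y^(-½)) = (2*Y)/(f + Y^(-½)) = 2*Y/(f + Y^(-½)))
x(6, k)*68 = (2*6^(3/2)/(1 + 1*√6))*68 = (2*(6*√6)/(1 + √6))*68 = (12*√6/(1 + √6))*68 = 816*√6/(1 + √6)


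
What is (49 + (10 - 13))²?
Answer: 2116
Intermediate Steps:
(49 + (10 - 13))² = (49 - 3)² = 46² = 2116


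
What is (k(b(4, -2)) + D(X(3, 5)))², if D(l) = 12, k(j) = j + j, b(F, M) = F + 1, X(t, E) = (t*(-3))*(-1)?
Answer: 484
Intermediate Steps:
X(t, E) = 3*t (X(t, E) = -3*t*(-1) = 3*t)
b(F, M) = 1 + F
k(j) = 2*j
(k(b(4, -2)) + D(X(3, 5)))² = (2*(1 + 4) + 12)² = (2*5 + 12)² = (10 + 12)² = 22² = 484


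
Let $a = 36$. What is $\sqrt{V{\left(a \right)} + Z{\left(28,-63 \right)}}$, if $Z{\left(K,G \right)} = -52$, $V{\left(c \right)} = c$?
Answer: $4 i \approx 4.0 i$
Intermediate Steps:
$\sqrt{V{\left(a \right)} + Z{\left(28,-63 \right)}} = \sqrt{36 - 52} = \sqrt{-16} = 4 i$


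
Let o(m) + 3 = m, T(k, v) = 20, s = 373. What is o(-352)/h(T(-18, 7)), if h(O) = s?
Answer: -355/373 ≈ -0.95174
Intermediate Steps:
h(O) = 373
o(m) = -3 + m
o(-352)/h(T(-18, 7)) = (-3 - 352)/373 = -355*1/373 = -355/373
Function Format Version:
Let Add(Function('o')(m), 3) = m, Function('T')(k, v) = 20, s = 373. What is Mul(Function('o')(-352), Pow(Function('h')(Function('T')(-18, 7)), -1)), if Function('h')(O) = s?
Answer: Rational(-355, 373) ≈ -0.95174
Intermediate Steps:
Function('h')(O) = 373
Function('o')(m) = Add(-3, m)
Mul(Function('o')(-352), Pow(Function('h')(Function('T')(-18, 7)), -1)) = Mul(Add(-3, -352), Pow(373, -1)) = Mul(-355, Rational(1, 373)) = Rational(-355, 373)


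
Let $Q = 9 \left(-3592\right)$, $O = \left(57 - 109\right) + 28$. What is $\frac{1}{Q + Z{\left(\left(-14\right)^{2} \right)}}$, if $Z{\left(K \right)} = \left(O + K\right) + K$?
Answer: $- \frac{1}{31960} \approx -3.1289 \cdot 10^{-5}$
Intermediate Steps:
$O = -24$ ($O = -52 + 28 = -24$)
$Q = -32328$
$Z{\left(K \right)} = -24 + 2 K$ ($Z{\left(K \right)} = \left(-24 + K\right) + K = -24 + 2 K$)
$\frac{1}{Q + Z{\left(\left(-14\right)^{2} \right)}} = \frac{1}{-32328 - \left(24 - 2 \left(-14\right)^{2}\right)} = \frac{1}{-32328 + \left(-24 + 2 \cdot 196\right)} = \frac{1}{-32328 + \left(-24 + 392\right)} = \frac{1}{-32328 + 368} = \frac{1}{-31960} = - \frac{1}{31960}$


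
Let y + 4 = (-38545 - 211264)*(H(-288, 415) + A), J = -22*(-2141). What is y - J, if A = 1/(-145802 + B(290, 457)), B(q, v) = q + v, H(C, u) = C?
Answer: 10429148103539/145055 ≈ 7.1898e+7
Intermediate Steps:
A = -1/145055 (A = 1/(-145802 + (290 + 457)) = 1/(-145802 + 747) = 1/(-145055) = -1/145055 ≈ -6.8939e-6)
J = 47102
y = 10435980484149/145055 (y = -4 + (-38545 - 211264)*(-288 - 1/145055) = -4 - 249809*(-41775841/145055) = -4 + 10435981064369/145055 = 10435980484149/145055 ≈ 7.1945e+7)
y - J = 10435980484149/145055 - 1*47102 = 10435980484149/145055 - 47102 = 10429148103539/145055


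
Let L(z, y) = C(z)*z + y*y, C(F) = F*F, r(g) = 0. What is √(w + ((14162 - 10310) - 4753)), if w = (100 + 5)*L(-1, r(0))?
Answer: I*√1006 ≈ 31.717*I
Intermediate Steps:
C(F) = F²
L(z, y) = y² + z³ (L(z, y) = z²*z + y*y = z³ + y² = y² + z³)
w = -105 (w = (100 + 5)*(0² + (-1)³) = 105*(0 - 1) = 105*(-1) = -105)
√(w + ((14162 - 10310) - 4753)) = √(-105 + ((14162 - 10310) - 4753)) = √(-105 + (3852 - 4753)) = √(-105 - 901) = √(-1006) = I*√1006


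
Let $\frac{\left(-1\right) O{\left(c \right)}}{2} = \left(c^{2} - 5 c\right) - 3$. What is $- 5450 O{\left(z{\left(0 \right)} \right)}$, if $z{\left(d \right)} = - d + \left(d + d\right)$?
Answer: $-32700$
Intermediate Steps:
$z{\left(d \right)} = d$ ($z{\left(d \right)} = - d + 2 d = d$)
$O{\left(c \right)} = 6 - 2 c^{2} + 10 c$ ($O{\left(c \right)} = - 2 \left(\left(c^{2} - 5 c\right) - 3\right) = - 2 \left(-3 + c^{2} - 5 c\right) = 6 - 2 c^{2} + 10 c$)
$- 5450 O{\left(z{\left(0 \right)} \right)} = - 5450 \left(6 - 2 \cdot 0^{2} + 10 \cdot 0\right) = - 5450 \left(6 - 0 + 0\right) = - 5450 \left(6 + 0 + 0\right) = \left(-5450\right) 6 = -32700$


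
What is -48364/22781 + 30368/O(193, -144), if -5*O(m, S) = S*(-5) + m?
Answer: -318474852/1890823 ≈ -168.43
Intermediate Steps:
O(m, S) = S - m/5 (O(m, S) = -(S*(-5) + m)/5 = -(-5*S + m)/5 = -(m - 5*S)/5 = S - m/5)
-48364/22781 + 30368/O(193, -144) = -48364/22781 + 30368/(-144 - 1/5*193) = -48364*1/22781 + 30368/(-144 - 193/5) = -48364/22781 + 30368/(-913/5) = -48364/22781 + 30368*(-5/913) = -48364/22781 - 151840/913 = -318474852/1890823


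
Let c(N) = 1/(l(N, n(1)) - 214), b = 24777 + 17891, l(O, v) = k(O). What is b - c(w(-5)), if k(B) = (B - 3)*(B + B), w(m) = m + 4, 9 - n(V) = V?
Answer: 8789609/206 ≈ 42668.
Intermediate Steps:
n(V) = 9 - V
w(m) = 4 + m
k(B) = 2*B*(-3 + B) (k(B) = (-3 + B)*(2*B) = 2*B*(-3 + B))
l(O, v) = 2*O*(-3 + O)
b = 42668
c(N) = 1/(-214 + 2*N*(-3 + N)) (c(N) = 1/(2*N*(-3 + N) - 214) = 1/(-214 + 2*N*(-3 + N)))
b - c(w(-5)) = 42668 - 1/(2*(-107 + (4 - 5)*(-3 + (4 - 5)))) = 42668 - 1/(2*(-107 - (-3 - 1))) = 42668 - 1/(2*(-107 - 1*(-4))) = 42668 - 1/(2*(-107 + 4)) = 42668 - 1/(2*(-103)) = 42668 - (-1)/(2*103) = 42668 - 1*(-1/206) = 42668 + 1/206 = 8789609/206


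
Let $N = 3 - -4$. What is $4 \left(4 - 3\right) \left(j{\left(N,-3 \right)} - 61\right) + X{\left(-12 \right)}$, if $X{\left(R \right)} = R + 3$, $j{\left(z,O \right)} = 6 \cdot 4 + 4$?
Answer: $-141$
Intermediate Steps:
$N = 7$ ($N = 3 + 4 = 7$)
$j{\left(z,O \right)} = 28$ ($j{\left(z,O \right)} = 24 + 4 = 28$)
$X{\left(R \right)} = 3 + R$
$4 \left(4 - 3\right) \left(j{\left(N,-3 \right)} - 61\right) + X{\left(-12 \right)} = 4 \left(4 - 3\right) \left(28 - 61\right) + \left(3 - 12\right) = 4 \cdot 1 \left(-33\right) - 9 = 4 \left(-33\right) - 9 = -132 - 9 = -141$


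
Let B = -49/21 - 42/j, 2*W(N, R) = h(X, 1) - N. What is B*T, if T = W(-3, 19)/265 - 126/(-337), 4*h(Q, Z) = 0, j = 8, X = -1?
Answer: -2056327/714440 ≈ -2.8782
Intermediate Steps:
h(Q, Z) = 0 (h(Q, Z) = (¼)*0 = 0)
W(N, R) = -N/2 (W(N, R) = (0 - N)/2 = (-N)/2 = -N/2)
T = 67791/178610 (T = -½*(-3)/265 - 126/(-337) = (3/2)*(1/265) - 126*(-1/337) = 3/530 + 126/337 = 67791/178610 ≈ 0.37955)
B = -91/12 (B = -49/21 - 42/8 = -49*1/21 - 42*⅛ = -7/3 - 21/4 = -91/12 ≈ -7.5833)
B*T = -91/12*67791/178610 = -2056327/714440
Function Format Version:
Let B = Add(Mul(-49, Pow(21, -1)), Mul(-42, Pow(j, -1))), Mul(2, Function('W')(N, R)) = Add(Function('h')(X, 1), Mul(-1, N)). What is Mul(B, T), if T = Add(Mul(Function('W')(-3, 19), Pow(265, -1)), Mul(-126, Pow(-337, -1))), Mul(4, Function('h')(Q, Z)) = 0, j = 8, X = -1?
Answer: Rational(-2056327, 714440) ≈ -2.8782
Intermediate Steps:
Function('h')(Q, Z) = 0 (Function('h')(Q, Z) = Mul(Rational(1, 4), 0) = 0)
Function('W')(N, R) = Mul(Rational(-1, 2), N) (Function('W')(N, R) = Mul(Rational(1, 2), Add(0, Mul(-1, N))) = Mul(Rational(1, 2), Mul(-1, N)) = Mul(Rational(-1, 2), N))
T = Rational(67791, 178610) (T = Add(Mul(Mul(Rational(-1, 2), -3), Pow(265, -1)), Mul(-126, Pow(-337, -1))) = Add(Mul(Rational(3, 2), Rational(1, 265)), Mul(-126, Rational(-1, 337))) = Add(Rational(3, 530), Rational(126, 337)) = Rational(67791, 178610) ≈ 0.37955)
B = Rational(-91, 12) (B = Add(Mul(-49, Pow(21, -1)), Mul(-42, Pow(8, -1))) = Add(Mul(-49, Rational(1, 21)), Mul(-42, Rational(1, 8))) = Add(Rational(-7, 3), Rational(-21, 4)) = Rational(-91, 12) ≈ -7.5833)
Mul(B, T) = Mul(Rational(-91, 12), Rational(67791, 178610)) = Rational(-2056327, 714440)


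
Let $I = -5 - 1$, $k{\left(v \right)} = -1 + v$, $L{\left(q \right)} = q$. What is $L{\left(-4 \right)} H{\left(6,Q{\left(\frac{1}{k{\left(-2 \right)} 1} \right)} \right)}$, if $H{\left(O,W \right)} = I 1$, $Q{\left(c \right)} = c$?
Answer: $24$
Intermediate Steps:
$I = -6$ ($I = -5 - 1 = -6$)
$H{\left(O,W \right)} = -6$ ($H{\left(O,W \right)} = \left(-6\right) 1 = -6$)
$L{\left(-4 \right)} H{\left(6,Q{\left(\frac{1}{k{\left(-2 \right)} 1} \right)} \right)} = \left(-4\right) \left(-6\right) = 24$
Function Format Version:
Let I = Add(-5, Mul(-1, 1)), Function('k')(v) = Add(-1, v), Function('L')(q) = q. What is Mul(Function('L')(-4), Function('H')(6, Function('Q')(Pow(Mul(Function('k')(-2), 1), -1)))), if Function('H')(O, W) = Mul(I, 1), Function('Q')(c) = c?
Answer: 24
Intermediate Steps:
I = -6 (I = Add(-5, -1) = -6)
Function('H')(O, W) = -6 (Function('H')(O, W) = Mul(-6, 1) = -6)
Mul(Function('L')(-4), Function('H')(6, Function('Q')(Pow(Mul(Function('k')(-2), 1), -1)))) = Mul(-4, -6) = 24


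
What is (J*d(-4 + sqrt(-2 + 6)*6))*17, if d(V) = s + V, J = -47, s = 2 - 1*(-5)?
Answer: -11985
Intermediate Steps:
s = 7 (s = 2 + 5 = 7)
d(V) = 7 + V
(J*d(-4 + sqrt(-2 + 6)*6))*17 = -47*(7 + (-4 + sqrt(-2 + 6)*6))*17 = -47*(7 + (-4 + sqrt(4)*6))*17 = -47*(7 + (-4 + 2*6))*17 = -47*(7 + (-4 + 12))*17 = -47*(7 + 8)*17 = -47*15*17 = -705*17 = -11985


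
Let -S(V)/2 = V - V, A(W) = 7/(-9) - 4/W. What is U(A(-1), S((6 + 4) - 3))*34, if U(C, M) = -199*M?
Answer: 0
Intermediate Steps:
A(W) = -7/9 - 4/W (A(W) = 7*(-1/9) - 4/W = -7/9 - 4/W)
S(V) = 0 (S(V) = -2*(V - V) = -2*0 = 0)
U(A(-1), S((6 + 4) - 3))*34 = -199*0*34 = 0*34 = 0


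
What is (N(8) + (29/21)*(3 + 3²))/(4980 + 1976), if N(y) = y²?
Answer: 3/259 ≈ 0.011583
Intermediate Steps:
(N(8) + (29/21)*(3 + 3²))/(4980 + 1976) = (8² + (29/21)*(3 + 3²))/(4980 + 1976) = (64 + (29*(1/21))*(3 + 9))/6956 = (64 + (29/21)*12)*(1/6956) = (64 + 116/7)*(1/6956) = (564/7)*(1/6956) = 3/259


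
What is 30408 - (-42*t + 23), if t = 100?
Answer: 34585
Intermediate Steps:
30408 - (-42*t + 23) = 30408 - (-42*100 + 23) = 30408 - (-4200 + 23) = 30408 - 1*(-4177) = 30408 + 4177 = 34585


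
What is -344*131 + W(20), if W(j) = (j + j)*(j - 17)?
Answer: -44944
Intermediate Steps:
W(j) = 2*j*(-17 + j) (W(j) = (2*j)*(-17 + j) = 2*j*(-17 + j))
-344*131 + W(20) = -344*131 + 2*20*(-17 + 20) = -45064 + 2*20*3 = -45064 + 120 = -44944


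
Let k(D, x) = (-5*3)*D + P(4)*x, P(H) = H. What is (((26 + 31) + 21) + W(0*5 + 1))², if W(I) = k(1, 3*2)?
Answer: 7569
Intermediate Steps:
k(D, x) = -15*D + 4*x (k(D, x) = (-5*3)*D + 4*x = -15*D + 4*x)
W(I) = 9 (W(I) = -15*1 + 4*(3*2) = -15 + 4*6 = -15 + 24 = 9)
(((26 + 31) + 21) + W(0*5 + 1))² = (((26 + 31) + 21) + 9)² = ((57 + 21) + 9)² = (78 + 9)² = 87² = 7569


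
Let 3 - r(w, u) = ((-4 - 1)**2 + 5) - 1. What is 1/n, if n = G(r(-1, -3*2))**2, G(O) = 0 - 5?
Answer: 1/25 ≈ 0.040000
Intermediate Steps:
r(w, u) = -26 (r(w, u) = 3 - (((-4 - 1)**2 + 5) - 1) = 3 - (((-5)**2 + 5) - 1) = 3 - ((25 + 5) - 1) = 3 - (30 - 1) = 3 - 1*29 = 3 - 29 = -26)
G(O) = -5
n = 25 (n = (-5)**2 = 25)
1/n = 1/25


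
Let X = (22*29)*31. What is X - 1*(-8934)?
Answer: 28712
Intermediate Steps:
X = 19778 (X = 638*31 = 19778)
X - 1*(-8934) = 19778 - 1*(-8934) = 19778 + 8934 = 28712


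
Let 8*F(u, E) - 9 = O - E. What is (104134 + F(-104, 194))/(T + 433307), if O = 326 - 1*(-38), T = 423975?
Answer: 833251/6858256 ≈ 0.12150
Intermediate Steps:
O = 364 (O = 326 + 38 = 364)
F(u, E) = 373/8 - E/8 (F(u, E) = 9/8 + (364 - E)/8 = 9/8 + (91/2 - E/8) = 373/8 - E/8)
(104134 + F(-104, 194))/(T + 433307) = (104134 + (373/8 - ⅛*194))/(423975 + 433307) = (104134 + (373/8 - 97/4))/857282 = (104134 + 179/8)*(1/857282) = (833251/8)*(1/857282) = 833251/6858256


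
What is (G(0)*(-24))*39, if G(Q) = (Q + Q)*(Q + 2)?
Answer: 0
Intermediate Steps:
G(Q) = 2*Q*(2 + Q) (G(Q) = (2*Q)*(2 + Q) = 2*Q*(2 + Q))
(G(0)*(-24))*39 = ((2*0*(2 + 0))*(-24))*39 = ((2*0*2)*(-24))*39 = (0*(-24))*39 = 0*39 = 0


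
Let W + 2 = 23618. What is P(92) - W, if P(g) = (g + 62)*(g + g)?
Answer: 4720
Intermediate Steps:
W = 23616 (W = -2 + 23618 = 23616)
P(g) = 2*g*(62 + g) (P(g) = (62 + g)*(2*g) = 2*g*(62 + g))
P(92) - W = 2*92*(62 + 92) - 1*23616 = 2*92*154 - 23616 = 28336 - 23616 = 4720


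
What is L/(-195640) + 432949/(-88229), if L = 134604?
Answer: -24144529669/4315280390 ≈ -5.5951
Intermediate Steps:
L/(-195640) + 432949/(-88229) = 134604/(-195640) + 432949/(-88229) = 134604*(-1/195640) + 432949*(-1/88229) = -33651/48910 - 432949/88229 = -24144529669/4315280390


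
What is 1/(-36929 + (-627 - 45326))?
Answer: -1/82882 ≈ -1.2065e-5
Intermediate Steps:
1/(-36929 + (-627 - 45326)) = 1/(-36929 - 45953) = 1/(-82882) = -1/82882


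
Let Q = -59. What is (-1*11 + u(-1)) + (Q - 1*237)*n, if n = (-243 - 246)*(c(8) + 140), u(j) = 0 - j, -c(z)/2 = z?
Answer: 17948246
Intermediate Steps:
c(z) = -2*z
u(j) = -j
n = -60636 (n = (-243 - 246)*(-2*8 + 140) = -489*(-16 + 140) = -489*124 = -60636)
(-1*11 + u(-1)) + (Q - 1*237)*n = (-1*11 - 1*(-1)) + (-59 - 1*237)*(-60636) = (-11 + 1) + (-59 - 237)*(-60636) = -10 - 296*(-60636) = -10 + 17948256 = 17948246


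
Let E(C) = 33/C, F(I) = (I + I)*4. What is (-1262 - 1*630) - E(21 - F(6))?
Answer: -17017/9 ≈ -1890.8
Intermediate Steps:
F(I) = 8*I (F(I) = (2*I)*4 = 8*I)
(-1262 - 1*630) - E(21 - F(6)) = (-1262 - 1*630) - 33/(21 - 8*6) = (-1262 - 630) - 33/(21 - 1*48) = -1892 - 33/(21 - 48) = -1892 - 33/(-27) = -1892 - 33*(-1)/27 = -1892 - 1*(-11/9) = -1892 + 11/9 = -17017/9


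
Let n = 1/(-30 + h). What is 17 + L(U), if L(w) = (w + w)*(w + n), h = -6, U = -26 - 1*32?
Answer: 60734/9 ≈ 6748.2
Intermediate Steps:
U = -58 (U = -26 - 32 = -58)
n = -1/36 (n = 1/(-30 - 6) = 1/(-36) = -1/36 ≈ -0.027778)
L(w) = 2*w*(-1/36 + w) (L(w) = (w + w)*(w - 1/36) = (2*w)*(-1/36 + w) = 2*w*(-1/36 + w))
17 + L(U) = 17 + (1/18)*(-58)*(-1 + 36*(-58)) = 17 + (1/18)*(-58)*(-1 - 2088) = 17 + (1/18)*(-58)*(-2089) = 17 + 60581/9 = 60734/9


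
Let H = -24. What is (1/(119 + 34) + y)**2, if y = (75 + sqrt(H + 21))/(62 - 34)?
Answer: 66124391/9176328 + 11503*I*sqrt(3)/59976 ≈ 7.206 + 0.3322*I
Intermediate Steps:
y = 75/28 + I*sqrt(3)/28 (y = (75 + sqrt(-24 + 21))/(62 - 34) = (75 + sqrt(-3))/28 = (75 + I*sqrt(3))*(1/28) = 75/28 + I*sqrt(3)/28 ≈ 2.6786 + 0.061859*I)
(1/(119 + 34) + y)**2 = (1/(119 + 34) + (75/28 + I*sqrt(3)/28))**2 = (1/153 + (75/28 + I*sqrt(3)/28))**2 = (11503/4284 + I*sqrt(3)/28)**2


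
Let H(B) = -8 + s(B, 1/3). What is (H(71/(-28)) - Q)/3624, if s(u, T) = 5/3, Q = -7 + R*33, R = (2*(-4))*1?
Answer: 397/5436 ≈ 0.073032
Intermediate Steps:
R = -8 (R = -8*1 = -8)
Q = -271 (Q = -7 - 8*33 = -7 - 264 = -271)
s(u, T) = 5/3 (s(u, T) = 5*(⅓) = 5/3)
H(B) = -19/3 (H(B) = -8 + 5/3 = -19/3)
(H(71/(-28)) - Q)/3624 = (-19/3 - 1*(-271))/3624 = (-19/3 + 271)*(1/3624) = (794/3)*(1/3624) = 397/5436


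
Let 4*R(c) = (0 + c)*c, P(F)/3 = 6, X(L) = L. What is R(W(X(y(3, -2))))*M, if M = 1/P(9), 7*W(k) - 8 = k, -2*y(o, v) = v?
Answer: 9/392 ≈ 0.022959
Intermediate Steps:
y(o, v) = -v/2
W(k) = 8/7 + k/7
P(F) = 18 (P(F) = 3*6 = 18)
R(c) = c²/4 (R(c) = ((0 + c)*c)/4 = (c*c)/4 = c²/4)
M = 1/18 ≈ 0.055556
R(W(X(y(3, -2))))*M = ((8/7 + (-½*(-2))/7)²/4)*(1/18) = ((8/7 + (⅐)*1)²/4)*(1/18) = ((8/7 + ⅐)²/4)*(1/18) = ((9/7)²/4)*(1/18) = ((¼)*(81/49))*(1/18) = (81/196)*(1/18) = 9/392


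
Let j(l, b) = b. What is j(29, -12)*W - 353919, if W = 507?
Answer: -360003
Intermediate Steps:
j(29, -12)*W - 353919 = -12*507 - 353919 = -6084 - 353919 = -360003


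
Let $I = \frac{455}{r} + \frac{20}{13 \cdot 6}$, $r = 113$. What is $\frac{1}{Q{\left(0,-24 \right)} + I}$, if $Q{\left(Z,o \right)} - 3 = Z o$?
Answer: $\frac{4407}{32096} \approx 0.13731$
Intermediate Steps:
$Q{\left(Z,o \right)} = 3 + Z o$
$I = \frac{18875}{4407}$ ($I = \frac{455}{113} + \frac{20}{13 \cdot 6} = 455 \cdot \frac{1}{113} + \frac{20}{78} = \frac{455}{113} + 20 \cdot \frac{1}{78} = \frac{455}{113} + \frac{10}{39} = \frac{18875}{4407} \approx 4.283$)
$\frac{1}{Q{\left(0,-24 \right)} + I} = \frac{1}{\left(3 + 0 \left(-24\right)\right) + \frac{18875}{4407}} = \frac{1}{\left(3 + 0\right) + \frac{18875}{4407}} = \frac{1}{3 + \frac{18875}{4407}} = \frac{1}{\frac{32096}{4407}} = \frac{4407}{32096}$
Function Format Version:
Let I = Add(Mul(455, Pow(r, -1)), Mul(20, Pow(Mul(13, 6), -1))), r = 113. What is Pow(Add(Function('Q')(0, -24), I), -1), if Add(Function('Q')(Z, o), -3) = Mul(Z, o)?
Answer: Rational(4407, 32096) ≈ 0.13731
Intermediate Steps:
Function('Q')(Z, o) = Add(3, Mul(Z, o))
I = Rational(18875, 4407) (I = Add(Mul(455, Pow(113, -1)), Mul(20, Pow(Mul(13, 6), -1))) = Add(Mul(455, Rational(1, 113)), Mul(20, Pow(78, -1))) = Add(Rational(455, 113), Mul(20, Rational(1, 78))) = Add(Rational(455, 113), Rational(10, 39)) = Rational(18875, 4407) ≈ 4.2830)
Pow(Add(Function('Q')(0, -24), I), -1) = Pow(Add(Add(3, Mul(0, -24)), Rational(18875, 4407)), -1) = Pow(Add(Add(3, 0), Rational(18875, 4407)), -1) = Pow(Add(3, Rational(18875, 4407)), -1) = Pow(Rational(32096, 4407), -1) = Rational(4407, 32096)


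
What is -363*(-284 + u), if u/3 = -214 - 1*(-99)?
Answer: 228327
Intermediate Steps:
u = -345 (u = 3*(-214 - 1*(-99)) = 3*(-214 + 99) = 3*(-115) = -345)
-363*(-284 + u) = -363*(-284 - 345) = -363*(-629) = 228327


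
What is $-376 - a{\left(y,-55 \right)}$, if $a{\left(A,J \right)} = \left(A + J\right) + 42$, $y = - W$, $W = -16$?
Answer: $-379$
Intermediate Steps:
$y = 16$ ($y = \left(-1\right) \left(-16\right) = 16$)
$a{\left(A,J \right)} = 42 + A + J$
$-376 - a{\left(y,-55 \right)} = -376 - \left(42 + 16 - 55\right) = -376 - 3 = -379$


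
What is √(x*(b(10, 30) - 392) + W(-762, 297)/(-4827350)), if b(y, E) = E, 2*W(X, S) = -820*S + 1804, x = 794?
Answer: I*√123313786958/655 ≈ 536.12*I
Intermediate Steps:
W(X, S) = 902 - 410*S (W(X, S) = (-820*S + 1804)/2 = (1804 - 820*S)/2 = 902 - 410*S)
√(x*(b(10, 30) - 392) + W(-762, 297)/(-4827350)) = √(794*(30 - 392) + (902 - 410*297)/(-4827350)) = √(794*(-362) + (902 - 121770)*(-1/4827350)) = √(-287428 - 120868*(-1/4827350)) = √(-287428 + 82/3275) = √(-941326618/3275) = I*√123313786958/655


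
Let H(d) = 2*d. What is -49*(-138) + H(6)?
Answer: 6774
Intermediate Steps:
-49*(-138) + H(6) = -49*(-138) + 2*6 = 6762 + 12 = 6774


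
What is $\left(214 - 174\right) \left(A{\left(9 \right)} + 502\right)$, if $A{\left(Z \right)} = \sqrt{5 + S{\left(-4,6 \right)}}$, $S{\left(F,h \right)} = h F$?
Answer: $20080 + 40 i \sqrt{19} \approx 20080.0 + 174.36 i$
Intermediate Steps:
$S{\left(F,h \right)} = F h$
$A{\left(Z \right)} = i \sqrt{19}$ ($A{\left(Z \right)} = \sqrt{5 - 24} = \sqrt{-19} = i \sqrt{19}$)
$\left(214 - 174\right) \left(A{\left(9 \right)} + 502\right) = \left(214 - 174\right) \left(i \sqrt{19} + 502\right) = 40 \left(502 + i \sqrt{19}\right) = 20080 + 40 i \sqrt{19}$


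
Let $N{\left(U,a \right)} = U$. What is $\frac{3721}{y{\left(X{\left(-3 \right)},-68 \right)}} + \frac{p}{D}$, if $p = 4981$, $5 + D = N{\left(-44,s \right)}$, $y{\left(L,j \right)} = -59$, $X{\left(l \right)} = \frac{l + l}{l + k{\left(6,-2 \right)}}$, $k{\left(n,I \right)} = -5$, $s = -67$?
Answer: $- \frac{476208}{2891} \approx -164.72$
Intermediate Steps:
$X{\left(l \right)} = \frac{2 l}{-5 + l}$ ($X{\left(l \right)} = \frac{l + l}{l - 5} = \frac{2 l}{-5 + l}$)
$D = -49$ ($D = -5 - 44 = -49$)
$\frac{3721}{y{\left(X{\left(-3 \right)},-68 \right)}} + \frac{p}{D} = \frac{3721}{-59} + \frac{4981}{-49} = 3721 \left(- \frac{1}{59}\right) + 4981 \left(- \frac{1}{49}\right) = - \frac{3721}{59} - \frac{4981}{49} = - \frac{476208}{2891}$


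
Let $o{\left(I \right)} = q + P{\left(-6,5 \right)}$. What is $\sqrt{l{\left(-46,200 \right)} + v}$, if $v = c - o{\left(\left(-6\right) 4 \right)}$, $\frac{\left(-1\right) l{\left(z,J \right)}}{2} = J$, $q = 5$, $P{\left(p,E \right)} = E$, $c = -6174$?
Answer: $2 i \sqrt{1646} \approx 81.142 i$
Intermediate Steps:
$o{\left(I \right)} = 10$ ($o{\left(I \right)} = 5 + 5 = 10$)
$l{\left(z,J \right)} = - 2 J$
$v = -6184$ ($v = -6174 - 10 = -6184$)
$\sqrt{l{\left(-46,200 \right)} + v} = \sqrt{\left(-2\right) 200 - 6184} = \sqrt{-400 - 6184} = \sqrt{-6584} = 2 i \sqrt{1646}$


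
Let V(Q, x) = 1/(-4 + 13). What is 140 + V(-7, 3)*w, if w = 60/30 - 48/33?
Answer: 4622/33 ≈ 140.06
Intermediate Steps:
V(Q, x) = ⅑ (V(Q, x) = 1/9 = ⅑)
w = 6/11 (w = 60*(1/30) - 48*1/33 = 2 - 16/11 = 6/11 ≈ 0.54545)
140 + V(-7, 3)*w = 140 + (⅑)*(6/11) = 140 + 2/33 = 4622/33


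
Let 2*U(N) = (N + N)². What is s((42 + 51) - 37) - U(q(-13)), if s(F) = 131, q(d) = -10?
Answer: -69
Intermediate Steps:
U(N) = 2*N² (U(N) = (N + N)²/2 = (2*N)²/2 = (4*N²)/2 = 2*N²)
s((42 + 51) - 37) - U(q(-13)) = 131 - 2*(-10)² = 131 - 2*100 = 131 - 1*200 = 131 - 200 = -69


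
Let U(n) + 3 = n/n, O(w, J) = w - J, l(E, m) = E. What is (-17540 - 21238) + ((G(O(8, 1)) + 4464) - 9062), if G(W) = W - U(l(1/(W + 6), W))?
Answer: -43367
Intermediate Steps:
U(n) = -2 (U(n) = -3 + n/n = -3 + 1 = -2)
G(W) = 2 + W (G(W) = W - 1*(-2) = W + 2 = 2 + W)
(-17540 - 21238) + ((G(O(8, 1)) + 4464) - 9062) = (-17540 - 21238) + (((2 + (8 - 1*1)) + 4464) - 9062) = -38778 + (((2 + (8 - 1)) + 4464) - 9062) = -38778 + (((2 + 7) + 4464) - 9062) = -38778 + ((9 + 4464) - 9062) = -38778 + (4473 - 9062) = -38778 - 4589 = -43367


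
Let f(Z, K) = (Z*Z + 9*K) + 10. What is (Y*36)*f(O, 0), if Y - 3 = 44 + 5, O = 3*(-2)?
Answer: 86112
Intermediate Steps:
O = -6
f(Z, K) = 10 + Z² + 9*K (f(Z, K) = (Z² + 9*K) + 10 = 10 + Z² + 9*K)
Y = 52 (Y = 3 + (44 + 5) = 3 + 49 = 52)
(Y*36)*f(O, 0) = (52*36)*(10 + (-6)² + 9*0) = 1872*(10 + 36 + 0) = 1872*46 = 86112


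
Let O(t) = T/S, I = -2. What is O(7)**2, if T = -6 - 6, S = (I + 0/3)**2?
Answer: 9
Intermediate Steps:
S = 4 (S = (-2 + 0/3)**2 = (-2 + 0*(1/3))**2 = (-2 + 0)**2 = (-2)**2 = 4)
T = -12
O(t) = -3 (O(t) = -12/4 = -12*1/4 = -3)
O(7)**2 = (-3)**2 = 9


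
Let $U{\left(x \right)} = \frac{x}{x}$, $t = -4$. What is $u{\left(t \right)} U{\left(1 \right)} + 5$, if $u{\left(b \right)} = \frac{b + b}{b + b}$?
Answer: $6$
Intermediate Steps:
$u{\left(b \right)} = 1$ ($u{\left(b \right)} = \frac{2 b}{2 b} = 2 b \frac{1}{2 b} = 1$)
$U{\left(x \right)} = 1$
$u{\left(t \right)} U{\left(1 \right)} + 5 = 1 \cdot 1 + 5 = 1 + 5 = 6$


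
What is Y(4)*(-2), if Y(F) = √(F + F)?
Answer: -4*√2 ≈ -5.6569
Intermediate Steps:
Y(F) = √2*√F (Y(F) = √(2*F) = √2*√F)
Y(4)*(-2) = (√2*√4)*(-2) = (√2*2)*(-2) = (2*√2)*(-2) = -4*√2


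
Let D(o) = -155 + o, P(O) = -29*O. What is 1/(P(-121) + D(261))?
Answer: 1/3615 ≈ 0.00027663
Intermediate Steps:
1/(P(-121) + D(261)) = 1/(-29*(-121) + (-155 + 261)) = 1/(3509 + 106) = 1/3615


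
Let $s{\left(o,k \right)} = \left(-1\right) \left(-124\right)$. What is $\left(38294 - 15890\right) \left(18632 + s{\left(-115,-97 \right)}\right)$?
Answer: $420209424$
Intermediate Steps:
$s{\left(o,k \right)} = 124$
$\left(38294 - 15890\right) \left(18632 + s{\left(-115,-97 \right)}\right) = \left(38294 - 15890\right) \left(18632 + 124\right) = 22404 \cdot 18756 = 420209424$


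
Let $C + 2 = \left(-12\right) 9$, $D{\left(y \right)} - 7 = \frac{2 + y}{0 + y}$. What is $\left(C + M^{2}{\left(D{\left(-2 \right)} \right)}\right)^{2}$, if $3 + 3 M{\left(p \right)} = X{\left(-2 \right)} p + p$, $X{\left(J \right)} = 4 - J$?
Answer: $\frac{1267876}{81} \approx 15653.0$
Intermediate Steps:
$D{\left(y \right)} = 7 + \frac{2 + y}{y}$ ($D{\left(y \right)} = 7 + \frac{2 + y}{0 + y} = 7 + \frac{2 + y}{y}$)
$M{\left(p \right)} = -1 + \frac{7 p}{3}$ ($M{\left(p \right)} = -1 + \frac{\left(4 - -2\right) p + p}{3} = -1 + \frac{\left(4 + 2\right) p + p}{3} = -1 + \frac{6 p + p}{3} = -1 + \frac{7 p}{3}$)
$C = -110$ ($C = -2 - 108 = -110$)
$\left(C + M^{2}{\left(D{\left(-2 \right)} \right)}\right)^{2} = \left(-110 + \left(-1 + \frac{7 \left(8 + \frac{2}{-2}\right)}{3}\right)^{2}\right)^{2} = \left(-110 + \left(-1 + \frac{7 \left(8 + 2 \left(- \frac{1}{2}\right)\right)}{3}\right)^{2}\right)^{2} = \left(-110 + \left(-1 + \frac{7 \left(8 - 1\right)}{3}\right)^{2}\right)^{2} = \left(-110 + \left(-1 + \frac{7}{3} \cdot 7\right)^{2}\right)^{2} = \left(-110 + \left(-1 + \frac{49}{3}\right)^{2}\right)^{2} = \left(-110 + \left(\frac{46}{3}\right)^{2}\right)^{2} = \left(-110 + \frac{2116}{9}\right)^{2} = \left(\frac{1126}{9}\right)^{2} = \frac{1267876}{81}$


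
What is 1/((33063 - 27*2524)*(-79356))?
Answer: 1/2784205260 ≈ 3.5917e-10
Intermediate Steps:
1/((33063 - 27*2524)*(-79356)) = -1/79356/(33063 - 68148) = -1/79356/(-35085) = -1/35085*(-1/79356) = 1/2784205260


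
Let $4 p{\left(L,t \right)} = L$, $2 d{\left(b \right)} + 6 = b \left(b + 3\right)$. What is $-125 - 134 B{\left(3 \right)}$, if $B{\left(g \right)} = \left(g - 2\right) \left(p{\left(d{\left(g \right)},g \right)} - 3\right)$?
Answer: $76$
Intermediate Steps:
$d{\left(b \right)} = -3 + \frac{b \left(3 + b\right)}{2}$ ($d{\left(b \right)} = -3 + \frac{b \left(b + 3\right)}{2} = -3 + \frac{b \left(3 + b\right)}{2}$)
$p{\left(L,t \right)} = \frac{L}{4}$
$B{\left(g \right)} = \left(-2 + g\right) \left(- \frac{15}{4} + \frac{g^{2}}{8} + \frac{3 g}{8}\right)$ ($B{\left(g \right)} = \left(g - 2\right) \left(\frac{-3 + \frac{g^{2}}{2} + \frac{3 g}{2}}{4} - 3\right) = \left(-2 + g\right) \left(\left(- \frac{3}{4} + \frac{g^{2}}{8} + \frac{3 g}{8}\right) - 3\right) = \left(-2 + g\right) \left(- \frac{15}{4} + \frac{g^{2}}{8} + \frac{3 g}{8}\right)$)
$-125 - 134 B{\left(3 \right)} = -125 - 134 \left(\frac{15}{2} - \frac{27}{2} + \frac{3^{2}}{8} + \frac{3^{3}}{8}\right) = -125 - 134 \left(\frac{15}{2} - \frac{27}{2} + \frac{1}{8} \cdot 9 + \frac{1}{8} \cdot 27\right) = -125 - 134 \left(\frac{15}{2} - \frac{27}{2} + \frac{9}{8} + \frac{27}{8}\right) = -125 - -201 = -125 + 201 = 76$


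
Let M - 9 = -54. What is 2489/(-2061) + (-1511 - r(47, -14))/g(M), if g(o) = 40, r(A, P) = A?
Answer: -1655299/41220 ≈ -40.158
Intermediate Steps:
M = -45 (M = 9 - 54 = -45)
2489/(-2061) + (-1511 - r(47, -14))/g(M) = 2489/(-2061) + (-1511 - 1*47)/40 = 2489*(-1/2061) + (-1511 - 47)*(1/40) = -2489/2061 - 1558*1/40 = -2489/2061 - 779/20 = -1655299/41220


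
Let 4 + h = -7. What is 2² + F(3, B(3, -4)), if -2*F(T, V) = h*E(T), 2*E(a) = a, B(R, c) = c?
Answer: 49/4 ≈ 12.250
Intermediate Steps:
h = -11 (h = -4 - 7 = -11)
E(a) = a/2
F(T, V) = 11*T/4 (F(T, V) = -(-11)*T/2/2 = -(-11)*T/4 = 11*T/4)
2² + F(3, B(3, -4)) = 2² + (11/4)*3 = 4 + 33/4 = 49/4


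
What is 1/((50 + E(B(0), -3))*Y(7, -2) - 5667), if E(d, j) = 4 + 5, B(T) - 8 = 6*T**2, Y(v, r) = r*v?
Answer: -1/6493 ≈ -0.00015401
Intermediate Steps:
B(T) = 8 + 6*T**2
E(d, j) = 9
1/((50 + E(B(0), -3))*Y(7, -2) - 5667) = 1/((50 + 9)*(-2*7) - 5667) = 1/(59*(-14) - 5667) = 1/(-826 - 5667) = 1/(-6493) = -1/6493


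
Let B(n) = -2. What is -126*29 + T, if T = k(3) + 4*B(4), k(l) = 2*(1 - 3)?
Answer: -3666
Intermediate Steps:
k(l) = -4 (k(l) = 2*(-2) = -4)
T = -12 (T = -4 + 4*(-2) = -4 - 8 = -12)
-126*29 + T = -126*29 - 12 = -3654 - 12 = -3666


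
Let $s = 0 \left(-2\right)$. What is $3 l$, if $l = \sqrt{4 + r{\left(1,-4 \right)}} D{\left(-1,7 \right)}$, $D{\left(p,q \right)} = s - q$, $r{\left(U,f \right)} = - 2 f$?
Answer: $- 42 \sqrt{3} \approx -72.746$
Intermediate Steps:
$s = 0$
$D{\left(p,q \right)} = - q$ ($D{\left(p,q \right)} = 0 - q = - q$)
$l = - 14 \sqrt{3}$ ($l = \sqrt{4 - -8} \left(\left(-1\right) 7\right) = \sqrt{4 + 8} \left(-7\right) = \sqrt{12} \left(-7\right) = 2 \sqrt{3} \left(-7\right) = - 14 \sqrt{3} \approx -24.249$)
$3 l = 3 \left(- 14 \sqrt{3}\right) = - 42 \sqrt{3}$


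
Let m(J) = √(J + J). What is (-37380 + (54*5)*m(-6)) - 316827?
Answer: -354207 + 540*I*√3 ≈ -3.5421e+5 + 935.31*I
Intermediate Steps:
m(J) = √2*√J (m(J) = √(2*J) = √2*√J)
(-37380 + (54*5)*m(-6)) - 316827 = (-37380 + (54*5)*(√2*√(-6))) - 316827 = (-37380 + 270*(√2*(I*√6))) - 316827 = (-37380 + 270*(2*I*√3)) - 316827 = (-37380 + 540*I*√3) - 316827 = -354207 + 540*I*√3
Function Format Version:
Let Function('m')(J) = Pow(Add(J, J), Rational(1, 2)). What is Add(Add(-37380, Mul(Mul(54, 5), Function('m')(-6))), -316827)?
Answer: Add(-354207, Mul(540, I, Pow(3, Rational(1, 2)))) ≈ Add(-3.5421e+5, Mul(935.31, I))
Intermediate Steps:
Function('m')(J) = Mul(Pow(2, Rational(1, 2)), Pow(J, Rational(1, 2))) (Function('m')(J) = Pow(Mul(2, J), Rational(1, 2)) = Mul(Pow(2, Rational(1, 2)), Pow(J, Rational(1, 2))))
Add(Add(-37380, Mul(Mul(54, 5), Function('m')(-6))), -316827) = Add(Add(-37380, Mul(Mul(54, 5), Mul(Pow(2, Rational(1, 2)), Pow(-6, Rational(1, 2))))), -316827) = Add(Add(-37380, Mul(270, Mul(Pow(2, Rational(1, 2)), Mul(I, Pow(6, Rational(1, 2)))))), -316827) = Add(Add(-37380, Mul(270, Mul(2, I, Pow(3, Rational(1, 2))))), -316827) = Add(Add(-37380, Mul(540, I, Pow(3, Rational(1, 2)))), -316827) = Add(-354207, Mul(540, I, Pow(3, Rational(1, 2))))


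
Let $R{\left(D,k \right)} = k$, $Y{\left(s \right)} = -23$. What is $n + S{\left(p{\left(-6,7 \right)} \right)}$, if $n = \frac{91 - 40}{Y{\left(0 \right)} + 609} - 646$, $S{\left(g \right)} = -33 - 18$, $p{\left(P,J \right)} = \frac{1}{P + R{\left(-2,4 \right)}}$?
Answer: $- \frac{408391}{586} \approx -696.91$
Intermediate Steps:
$p{\left(P,J \right)} = \frac{1}{4 + P}$ ($p{\left(P,J \right)} = \frac{1}{P + 4} = \frac{1}{4 + P}$)
$S{\left(g \right)} = -51$ ($S{\left(g \right)} = -33 - 18 = -51$)
$n = - \frac{378505}{586}$ ($n = \frac{91 - 40}{-23 + 609} - 646 = \frac{51}{586} - 646 = - \frac{378505}{586} \approx -645.91$)
$n + S{\left(p{\left(-6,7 \right)} \right)} = - \frac{378505}{586} - 51 = - \frac{408391}{586}$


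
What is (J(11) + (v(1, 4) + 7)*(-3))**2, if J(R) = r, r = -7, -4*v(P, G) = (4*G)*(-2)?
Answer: 2704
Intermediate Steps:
v(P, G) = 2*G (v(P, G) = -4*G*(-2)/4 = -(-2)*G = 2*G)
J(R) = -7
(J(11) + (v(1, 4) + 7)*(-3))**2 = (-7 + (2*4 + 7)*(-3))**2 = (-7 + (8 + 7)*(-3))**2 = (-7 + 15*(-3))**2 = (-7 - 45)**2 = (-52)**2 = 2704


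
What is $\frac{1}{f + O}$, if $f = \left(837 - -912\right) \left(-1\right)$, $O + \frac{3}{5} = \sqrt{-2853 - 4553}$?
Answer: $- \frac{21870}{38356327} - \frac{575 i \sqrt{14}}{76712654} \approx -0.00057018 - 2.8046 \cdot 10^{-5} i$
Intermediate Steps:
$O = - \frac{3}{5} + 23 i \sqrt{14}$ ($O = - \frac{3}{5} + \sqrt{-2853 - 4553} = - \frac{3}{5} + \sqrt{-7406} = - \frac{3}{5} + 23 i \sqrt{14} \approx -0.6 + 86.058 i$)
$f = -1749$ ($f = \left(837 + 912\right) \left(-1\right) = 1749 \left(-1\right) = -1749$)
$\frac{1}{f + O} = \frac{1}{-1749 - \left(\frac{3}{5} - 23 i \sqrt{14}\right)} = \frac{1}{- \frac{8748}{5} + 23 i \sqrt{14}}$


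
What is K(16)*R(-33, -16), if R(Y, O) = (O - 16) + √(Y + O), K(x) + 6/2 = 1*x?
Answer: -416 + 91*I ≈ -416.0 + 91.0*I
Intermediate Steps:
K(x) = -3 + x (K(x) = -3 + 1*x = -3 + x)
R(Y, O) = -16 + O + √(O + Y) (R(Y, O) = (-16 + O) + √(O + Y) = -16 + O + √(O + Y))
K(16)*R(-33, -16) = (-3 + 16)*(-16 - 16 + √(-16 - 33)) = 13*(-16 - 16 + √(-49)) = 13*(-16 - 16 + 7*I) = 13*(-32 + 7*I) = -416 + 91*I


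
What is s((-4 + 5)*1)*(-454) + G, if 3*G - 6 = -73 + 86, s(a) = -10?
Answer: 13639/3 ≈ 4546.3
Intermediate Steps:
G = 19/3 (G = 2 + (-73 + 86)/3 = 2 + (⅓)*13 = 2 + 13/3 = 19/3 ≈ 6.3333)
s((-4 + 5)*1)*(-454) + G = -10*(-454) + 19/3 = 4540 + 19/3 = 13639/3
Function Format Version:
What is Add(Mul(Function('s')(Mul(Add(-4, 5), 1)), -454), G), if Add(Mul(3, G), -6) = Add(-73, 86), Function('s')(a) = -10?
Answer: Rational(13639, 3) ≈ 4546.3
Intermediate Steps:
G = Rational(19, 3) (G = Add(2, Mul(Rational(1, 3), Add(-73, 86))) = Add(2, Mul(Rational(1, 3), 13)) = Add(2, Rational(13, 3)) = Rational(19, 3) ≈ 6.3333)
Add(Mul(Function('s')(Mul(Add(-4, 5), 1)), -454), G) = Add(Mul(-10, -454), Rational(19, 3)) = Add(4540, Rational(19, 3)) = Rational(13639, 3)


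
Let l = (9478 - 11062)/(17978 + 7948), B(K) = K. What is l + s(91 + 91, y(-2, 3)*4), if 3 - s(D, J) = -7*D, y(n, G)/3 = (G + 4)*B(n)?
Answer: 5517653/4321 ≈ 1276.9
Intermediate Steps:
y(n, G) = 3*n*(4 + G) (y(n, G) = 3*((G + 4)*n) = 3*((4 + G)*n) = 3*(n*(4 + G)) = 3*n*(4 + G))
s(D, J) = 3 + 7*D (s(D, J) = 3 - (-7)*D = 3 + 7*D)
l = -264/4321 (l = -1584/25926 = -1584*1/25926 = -264/4321 ≈ -0.061097)
l + s(91 + 91, y(-2, 3)*4) = -264/4321 + (3 + 7*(91 + 91)) = -264/4321 + (3 + 7*182) = -264/4321 + (3 + 1274) = -264/4321 + 1277 = 5517653/4321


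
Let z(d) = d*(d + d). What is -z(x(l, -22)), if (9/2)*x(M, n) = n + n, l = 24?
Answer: -15488/81 ≈ -191.21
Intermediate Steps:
x(M, n) = 4*n/9 (x(M, n) = 2*(n + n)/9 = 2*(2*n)/9 = 4*n/9)
z(d) = 2*d**2 (z(d) = d*(2*d) = 2*d**2)
-z(x(l, -22)) = -2*((4/9)*(-22))**2 = -2*(-88/9)**2 = -2*7744/81 = -1*15488/81 = -15488/81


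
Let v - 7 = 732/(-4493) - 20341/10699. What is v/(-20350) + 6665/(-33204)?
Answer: -3263913475099361/16240688224374900 ≈ -0.20097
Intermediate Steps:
v = 237270468/48070607 (v = 7 + (732/(-4493) - 20341/10699) = 7 + (732*(-1/4493) - 20341*1/10699) = 7 + (-732/4493 - 20341/10699) = 7 - 99223781/48070607 = 237270468/48070607 ≈ 4.9359)
v/(-20350) + 6665/(-33204) = (237270468/48070607)/(-20350) + 6665/(-33204) = (237270468/48070607)*(-1/20350) + 6665*(-1/33204) = -118635234/489118426225 - 6665/33204 = -3263913475099361/16240688224374900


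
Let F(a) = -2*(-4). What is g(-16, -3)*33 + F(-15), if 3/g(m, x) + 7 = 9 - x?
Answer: 139/5 ≈ 27.800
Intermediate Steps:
g(m, x) = 3/(2 - x) (g(m, x) = 3/(-7 + (9 - x)) = 3/(2 - x))
F(a) = 8
g(-16, -3)*33 + F(-15) = -3/(-2 - 3)*33 + 8 = -3/(-5)*33 + 8 = -3*(-⅕)*33 + 8 = (⅗)*33 + 8 = 99/5 + 8 = 139/5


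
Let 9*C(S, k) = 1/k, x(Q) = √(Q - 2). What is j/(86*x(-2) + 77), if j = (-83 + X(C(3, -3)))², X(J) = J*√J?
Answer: (20169 + I*√3)²*(77 - 172*I)/2097007137 ≈ 14.943 - 33.363*I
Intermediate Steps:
x(Q) = √(-2 + Q)
C(S, k) = 1/(9*k)
X(J) = J^(3/2)
j = (-83 - I*√3/243)² (j = (-83 + ((⅑)/(-3))^(3/2))² = (-83 + ((⅑)*(-⅓))^(3/2))² = (-83 + (-1/27)^(3/2))² = (-83 - I*√3/243)² ≈ 6889.0 + 1.18*I)
j/(86*x(-2) + 77) = ((20169 + I*√3)²/59049)/(86*√(-2 - 2) + 77) = ((20169 + I*√3)²/59049)/(86*√(-4) + 77) = ((20169 + I*√3)²/59049)/(86*(2*I) + 77) = ((20169 + I*√3)²/59049)/(172*I + 77) = ((20169 + I*√3)²/59049)/(77 + 172*I) = ((20169 + I*√3)²/59049)*((77 - 172*I)/35513) = (20169 + I*√3)²*(77 - 172*I)/2097007137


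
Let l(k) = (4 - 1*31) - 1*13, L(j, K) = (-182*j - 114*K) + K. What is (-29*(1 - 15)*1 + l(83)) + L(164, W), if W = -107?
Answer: -17391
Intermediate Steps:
L(j, K) = -182*j - 113*K
l(k) = -40 (l(k) = (4 - 31) - 13 = -27 - 13 = -40)
(-29*(1 - 15)*1 + l(83)) + L(164, W) = (-29*(1 - 15)*1 - 40) + (-182*164 - 113*(-107)) = (-29*(-14)*1 - 40) + (-29848 + 12091) = (406*1 - 40) - 17757 = (406 - 40) - 17757 = 366 - 17757 = -17391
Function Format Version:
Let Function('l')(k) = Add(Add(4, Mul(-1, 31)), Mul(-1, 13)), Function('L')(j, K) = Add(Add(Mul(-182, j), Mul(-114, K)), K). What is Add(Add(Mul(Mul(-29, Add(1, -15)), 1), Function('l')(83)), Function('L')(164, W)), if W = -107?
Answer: -17391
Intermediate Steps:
Function('L')(j, K) = Add(Mul(-182, j), Mul(-113, K))
Function('l')(k) = -40 (Function('l')(k) = Add(Add(4, -31), -13) = Add(-27, -13) = -40)
Add(Add(Mul(Mul(-29, Add(1, -15)), 1), Function('l')(83)), Function('L')(164, W)) = Add(Add(Mul(Mul(-29, Add(1, -15)), 1), -40), Add(Mul(-182, 164), Mul(-113, -107))) = Add(Add(Mul(Mul(-29, -14), 1), -40), Add(-29848, 12091)) = Add(Add(Mul(406, 1), -40), -17757) = Add(Add(406, -40), -17757) = Add(366, -17757) = -17391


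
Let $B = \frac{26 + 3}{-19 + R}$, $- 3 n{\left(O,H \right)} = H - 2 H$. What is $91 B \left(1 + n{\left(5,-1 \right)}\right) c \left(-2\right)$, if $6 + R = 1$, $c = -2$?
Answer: $- \frac{2639}{9} \approx -293.22$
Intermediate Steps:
$R = -5$ ($R = -6 + 1 = -5$)
$n{\left(O,H \right)} = \frac{H}{3}$ ($n{\left(O,H \right)} = - \frac{H - 2 H}{3} = - \frac{\left(-1\right) H}{3} = \frac{H}{3}$)
$B = - \frac{29}{24}$ ($B = \frac{26 + 3}{-19 - 5} = \frac{29}{-24} = 29 \left(- \frac{1}{24}\right) = - \frac{29}{24} \approx -1.2083$)
$91 B \left(1 + n{\left(5,-1 \right)}\right) c \left(-2\right) = 91 \left(- \frac{29}{24}\right) \left(1 + \frac{1}{3} \left(-1\right)\right) \left(-2\right) \left(-2\right) = - \frac{2639 \left(1 - \frac{1}{3}\right) \left(-2\right) \left(-2\right)}{24} = - \frac{2639 \cdot \frac{2}{3} \left(-2\right) \left(-2\right)}{24} = - \frac{2639 \left(\left(- \frac{4}{3}\right) \left(-2\right)\right)}{24} = \left(- \frac{2639}{24}\right) \frac{8}{3} = - \frac{2639}{9}$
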